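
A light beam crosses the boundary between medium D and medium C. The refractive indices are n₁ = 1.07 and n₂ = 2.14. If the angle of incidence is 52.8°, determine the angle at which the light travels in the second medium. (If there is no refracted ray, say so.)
sin θ₂ = (n₁/n₂)·sin θ₁ = 0.3983 → θ₂ = 23.47°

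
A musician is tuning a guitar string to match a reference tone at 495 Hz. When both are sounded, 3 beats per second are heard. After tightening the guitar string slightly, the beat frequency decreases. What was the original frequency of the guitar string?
492 Hz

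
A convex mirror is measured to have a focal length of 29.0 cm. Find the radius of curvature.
R = 2|f| = 58 cm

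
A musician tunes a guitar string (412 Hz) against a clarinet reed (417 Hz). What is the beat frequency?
5 Hz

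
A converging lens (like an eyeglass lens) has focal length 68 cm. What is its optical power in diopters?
P = 1/f = 1.471 D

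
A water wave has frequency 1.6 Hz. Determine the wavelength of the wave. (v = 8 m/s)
λ = v/f = 5 m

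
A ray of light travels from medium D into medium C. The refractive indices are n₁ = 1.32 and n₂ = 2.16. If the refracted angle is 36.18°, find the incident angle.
sin θ₁ = (n₂/n₁)·sin θ₂ → θ₁ = 75.01°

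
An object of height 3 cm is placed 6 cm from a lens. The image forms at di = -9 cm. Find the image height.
hi = (-di/do) × ho = 4.5 cm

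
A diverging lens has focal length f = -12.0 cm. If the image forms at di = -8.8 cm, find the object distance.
1/do = 1/f − 1/di → do = 33 cm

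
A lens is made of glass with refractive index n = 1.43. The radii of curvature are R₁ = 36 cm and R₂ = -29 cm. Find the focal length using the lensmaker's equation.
1/f = (n − 1)(1/R₁ − 1/R₂) → f = 37.35 cm (converging lens)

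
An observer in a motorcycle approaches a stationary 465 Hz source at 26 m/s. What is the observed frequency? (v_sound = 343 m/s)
f_obs = f·(v + v_o)/v = 500.2 Hz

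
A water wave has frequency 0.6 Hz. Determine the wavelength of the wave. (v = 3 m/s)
λ = v/f = 5 m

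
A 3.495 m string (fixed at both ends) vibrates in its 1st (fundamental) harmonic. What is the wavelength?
λₙ = 2L/n = 6.99 m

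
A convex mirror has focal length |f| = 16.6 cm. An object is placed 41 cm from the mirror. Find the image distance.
f = −16.6 cm (convex); 1/di = 1/f − 1/do → di = -11.82 cm (virtual image, behind mirror)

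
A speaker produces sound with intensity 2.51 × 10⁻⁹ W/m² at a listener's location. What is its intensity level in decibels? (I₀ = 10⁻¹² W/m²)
β = 10·log₁₀(I/I₀) = 34 dB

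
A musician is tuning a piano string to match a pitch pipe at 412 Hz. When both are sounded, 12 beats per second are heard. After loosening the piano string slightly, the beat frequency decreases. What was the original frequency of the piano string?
424 Hz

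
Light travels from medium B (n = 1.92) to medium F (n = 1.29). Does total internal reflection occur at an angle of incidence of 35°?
θc = arcsin(n₂/n₁) = 42.21°; 35° < θc, so no — the ray refracts.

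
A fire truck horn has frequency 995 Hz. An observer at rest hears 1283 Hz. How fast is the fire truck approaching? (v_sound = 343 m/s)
v_s = v·(1 − f/f_obs) = 76.99 m/s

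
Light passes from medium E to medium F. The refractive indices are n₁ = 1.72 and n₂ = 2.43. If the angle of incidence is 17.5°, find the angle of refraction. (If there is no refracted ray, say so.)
sin θ₂ = (n₁/n₂)·sin θ₁ = 0.2128 → θ₂ = 12.29°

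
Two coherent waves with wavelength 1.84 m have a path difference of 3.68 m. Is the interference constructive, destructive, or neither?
constructive — path difference = 2λ, a whole number of wavelengths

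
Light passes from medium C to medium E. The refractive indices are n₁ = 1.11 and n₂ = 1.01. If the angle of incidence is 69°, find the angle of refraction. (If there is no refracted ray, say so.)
sin θ₂ = (n₁/n₂)·sin θ₁ = 1.026 > 1, so there is no refracted ray — the light undergoes total internal reflection.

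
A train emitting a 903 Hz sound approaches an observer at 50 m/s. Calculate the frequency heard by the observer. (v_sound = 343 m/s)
f_obs = f·v/(v − v_s) = 1057 Hz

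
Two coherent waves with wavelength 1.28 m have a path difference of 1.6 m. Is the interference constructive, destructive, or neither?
neither (partial) — path difference = 1.25λ, neither a whole number of wavelengths nor an odd multiple of λ/2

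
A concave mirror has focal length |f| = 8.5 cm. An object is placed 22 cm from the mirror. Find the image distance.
f = +8.5 cm (concave); 1/di = 1/f − 1/do → di = 13.85 cm (real image, in front of mirror)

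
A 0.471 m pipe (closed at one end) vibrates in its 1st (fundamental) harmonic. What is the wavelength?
λₙ = 4L/n = 1.884 m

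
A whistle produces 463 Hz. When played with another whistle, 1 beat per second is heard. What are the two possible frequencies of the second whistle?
f₂ = 463 ± 1 Hz → 464 Hz or 462 Hz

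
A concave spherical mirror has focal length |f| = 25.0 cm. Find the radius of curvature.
R = 2|f| = 50 cm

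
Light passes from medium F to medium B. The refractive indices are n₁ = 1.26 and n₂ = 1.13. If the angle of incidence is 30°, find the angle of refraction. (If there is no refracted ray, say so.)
sin θ₂ = (n₁/n₂)·sin θ₁ = 0.5575 → θ₂ = 33.88°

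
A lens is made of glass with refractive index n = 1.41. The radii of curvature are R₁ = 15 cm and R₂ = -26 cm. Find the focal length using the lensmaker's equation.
1/f = (n − 1)(1/R₁ − 1/R₂) → f = 23.2 cm (converging lens)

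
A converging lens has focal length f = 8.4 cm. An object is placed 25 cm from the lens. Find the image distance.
1/di = 1/f − 1/do → di = 12.65 cm (real image)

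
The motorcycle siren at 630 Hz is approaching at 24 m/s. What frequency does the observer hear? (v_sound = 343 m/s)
f_obs = f·v/(v − v_s) = 677.4 Hz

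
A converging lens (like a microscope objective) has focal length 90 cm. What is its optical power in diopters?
P = 1/f = 1.111 D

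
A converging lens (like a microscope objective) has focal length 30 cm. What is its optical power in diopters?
P = 1/f = 3.333 D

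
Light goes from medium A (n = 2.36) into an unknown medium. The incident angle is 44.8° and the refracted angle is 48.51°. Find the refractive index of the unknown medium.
n₂ = n₁·sin θ₁ / sin θ₂ = 2.22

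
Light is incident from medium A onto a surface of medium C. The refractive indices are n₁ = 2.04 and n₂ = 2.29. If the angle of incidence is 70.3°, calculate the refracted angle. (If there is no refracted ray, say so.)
sin θ₂ = (n₁/n₂)·sin θ₁ = 0.8387 → θ₂ = 57°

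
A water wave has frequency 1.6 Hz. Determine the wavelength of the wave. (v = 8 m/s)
λ = v/f = 5 m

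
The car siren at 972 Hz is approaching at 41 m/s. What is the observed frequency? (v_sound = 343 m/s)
f_obs = f·v/(v − v_s) = 1104 Hz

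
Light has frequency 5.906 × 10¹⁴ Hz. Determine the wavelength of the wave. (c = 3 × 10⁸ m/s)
λ = c/f = 508 nm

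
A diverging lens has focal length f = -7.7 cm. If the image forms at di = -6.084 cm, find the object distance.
1/do = 1/f − 1/di → do = 28.99 cm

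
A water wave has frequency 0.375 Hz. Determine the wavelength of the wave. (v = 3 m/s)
λ = v/f = 8 m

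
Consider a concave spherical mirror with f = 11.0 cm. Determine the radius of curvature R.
R = 2|f| = 22 cm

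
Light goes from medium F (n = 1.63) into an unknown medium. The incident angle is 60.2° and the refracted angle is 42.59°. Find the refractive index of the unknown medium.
n₂ = n₁·sin θ₁ / sin θ₂ = 2.09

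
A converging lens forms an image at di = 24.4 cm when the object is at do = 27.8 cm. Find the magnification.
M = −di/do = -0.8777 (inverted image)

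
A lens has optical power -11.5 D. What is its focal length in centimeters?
f = 1/P = -8.696 cm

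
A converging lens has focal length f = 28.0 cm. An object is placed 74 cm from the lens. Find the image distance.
1/di = 1/f − 1/do → di = 45.04 cm (real image)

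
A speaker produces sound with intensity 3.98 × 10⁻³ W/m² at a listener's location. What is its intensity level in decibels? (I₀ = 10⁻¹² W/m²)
β = 10·log₁₀(I/I₀) = 96 dB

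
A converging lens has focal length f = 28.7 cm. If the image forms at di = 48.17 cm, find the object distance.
1/do = 1/f − 1/di → do = 71.01 cm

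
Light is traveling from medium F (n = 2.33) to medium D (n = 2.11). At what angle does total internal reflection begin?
θc = arcsin(n₂/n₁) = 64.9°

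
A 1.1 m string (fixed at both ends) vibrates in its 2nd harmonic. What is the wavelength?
λₙ = 2L/n = 1.1 m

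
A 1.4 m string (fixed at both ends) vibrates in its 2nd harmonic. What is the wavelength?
λₙ = 2L/n = 1.4 m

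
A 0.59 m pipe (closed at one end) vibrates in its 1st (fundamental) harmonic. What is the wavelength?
λₙ = 4L/n = 2.36 m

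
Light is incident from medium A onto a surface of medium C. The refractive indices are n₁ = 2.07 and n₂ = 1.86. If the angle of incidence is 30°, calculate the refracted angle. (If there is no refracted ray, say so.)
sin θ₂ = (n₁/n₂)·sin θ₁ = 0.5565 → θ₂ = 33.81°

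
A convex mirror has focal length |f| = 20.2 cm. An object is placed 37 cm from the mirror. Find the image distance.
f = −20.2 cm (convex); 1/di = 1/f − 1/do → di = -13.07 cm (virtual image, behind mirror)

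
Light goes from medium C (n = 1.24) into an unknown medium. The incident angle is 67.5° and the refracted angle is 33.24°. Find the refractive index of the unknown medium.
n₂ = n₁·sin θ₁ / sin θ₂ = 2.09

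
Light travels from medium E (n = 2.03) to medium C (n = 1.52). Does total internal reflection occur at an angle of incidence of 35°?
θc = arcsin(n₂/n₁) = 48.48°; 35° < θc, so no — the ray refracts.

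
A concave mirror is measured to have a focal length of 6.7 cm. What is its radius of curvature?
R = 2|f| = 13.4 cm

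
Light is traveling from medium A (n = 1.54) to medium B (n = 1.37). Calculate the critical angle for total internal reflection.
θc = arcsin(n₂/n₁) = 62.82°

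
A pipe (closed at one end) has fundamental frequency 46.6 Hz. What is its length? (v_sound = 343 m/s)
L = v/(4f₁) = 1.84 m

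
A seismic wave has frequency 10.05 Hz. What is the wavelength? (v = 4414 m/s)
λ = v/f = 439.2 m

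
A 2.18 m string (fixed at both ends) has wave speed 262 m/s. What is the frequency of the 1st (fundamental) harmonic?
fₙ = nv/(2L) = 60.09 Hz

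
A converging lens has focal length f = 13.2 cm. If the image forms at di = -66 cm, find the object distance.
1/do = 1/f − 1/di → do = 11 cm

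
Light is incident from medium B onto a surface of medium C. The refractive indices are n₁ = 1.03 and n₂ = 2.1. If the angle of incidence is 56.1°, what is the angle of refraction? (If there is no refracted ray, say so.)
sin θ₂ = (n₁/n₂)·sin θ₁ = 0.4071 → θ₂ = 24.02°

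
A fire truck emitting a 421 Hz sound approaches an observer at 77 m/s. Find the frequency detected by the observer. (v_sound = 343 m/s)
f_obs = f·v/(v − v_s) = 542.9 Hz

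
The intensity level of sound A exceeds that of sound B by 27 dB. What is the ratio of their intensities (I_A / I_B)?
I_A/I_B = 10^(Δβ/10) = 501.2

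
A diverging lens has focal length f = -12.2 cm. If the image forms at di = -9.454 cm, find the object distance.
1/do = 1/f − 1/di → do = 42 cm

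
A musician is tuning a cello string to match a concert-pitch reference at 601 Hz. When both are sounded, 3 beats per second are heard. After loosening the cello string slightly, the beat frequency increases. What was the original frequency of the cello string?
598 Hz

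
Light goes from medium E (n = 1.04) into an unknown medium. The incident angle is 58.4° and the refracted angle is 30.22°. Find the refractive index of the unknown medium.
n₂ = n₁·sin θ₁ / sin θ₂ = 1.76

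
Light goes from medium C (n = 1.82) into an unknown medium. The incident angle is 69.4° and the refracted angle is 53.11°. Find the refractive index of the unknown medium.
n₂ = n₁·sin θ₁ / sin θ₂ = 2.13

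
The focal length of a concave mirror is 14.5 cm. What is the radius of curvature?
R = 2|f| = 29 cm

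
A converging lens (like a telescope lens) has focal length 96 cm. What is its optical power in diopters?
P = 1/f = 1.042 D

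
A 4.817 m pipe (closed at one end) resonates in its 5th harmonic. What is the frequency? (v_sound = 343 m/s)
fₙ = nv/(4L) = 89.01 Hz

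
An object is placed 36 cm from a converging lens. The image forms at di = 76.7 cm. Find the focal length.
1/f = 1/do + 1/di → f = 24.5 cm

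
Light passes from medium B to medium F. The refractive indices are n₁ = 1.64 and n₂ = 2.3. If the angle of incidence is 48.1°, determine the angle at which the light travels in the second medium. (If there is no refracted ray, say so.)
sin θ₂ = (n₁/n₂)·sin θ₁ = 0.5307 → θ₂ = 32.05°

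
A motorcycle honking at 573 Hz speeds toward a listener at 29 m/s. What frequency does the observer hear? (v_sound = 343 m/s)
f_obs = f·v/(v − v_s) = 625.9 Hz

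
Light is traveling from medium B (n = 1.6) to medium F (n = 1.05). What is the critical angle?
θc = arcsin(n₂/n₁) = 41.01°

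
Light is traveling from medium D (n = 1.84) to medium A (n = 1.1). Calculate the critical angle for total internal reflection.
θc = arcsin(n₂/n₁) = 36.71°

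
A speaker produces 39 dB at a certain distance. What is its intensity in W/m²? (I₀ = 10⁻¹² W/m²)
I = I₀·10^(β/10) = 7.94 × 10⁻⁹ W/m²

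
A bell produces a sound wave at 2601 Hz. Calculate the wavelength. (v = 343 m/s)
λ = v/f = 0.1319 m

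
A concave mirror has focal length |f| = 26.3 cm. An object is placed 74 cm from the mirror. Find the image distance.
f = +26.3 cm (concave); 1/di = 1/f − 1/do → di = 40.8 cm (real image, in front of mirror)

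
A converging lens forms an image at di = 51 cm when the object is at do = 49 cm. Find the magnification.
M = −di/do = -1.041 (inverted image)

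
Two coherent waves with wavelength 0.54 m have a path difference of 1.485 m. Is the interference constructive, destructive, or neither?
neither (partial) — path difference = 2.75λ, neither a whole number of wavelengths nor an odd multiple of λ/2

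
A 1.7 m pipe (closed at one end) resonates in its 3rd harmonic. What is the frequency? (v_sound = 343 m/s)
fₙ = nv/(4L) = 151.3 Hz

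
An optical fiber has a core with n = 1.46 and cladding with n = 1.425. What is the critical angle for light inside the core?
θc = arcsin(n_cladding/n_core) = 77.43°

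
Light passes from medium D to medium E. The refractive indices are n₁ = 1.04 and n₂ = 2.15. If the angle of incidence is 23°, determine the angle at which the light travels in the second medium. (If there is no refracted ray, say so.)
sin θ₂ = (n₁/n₂)·sin θ₁ = 0.189 → θ₂ = 10.89°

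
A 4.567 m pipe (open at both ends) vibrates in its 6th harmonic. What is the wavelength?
λₙ = 2L/n = 1.522 m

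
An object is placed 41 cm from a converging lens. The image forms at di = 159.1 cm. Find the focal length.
1/f = 1/do + 1/di → f = 32.6 cm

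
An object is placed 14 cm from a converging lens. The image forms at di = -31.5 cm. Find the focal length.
1/f = 1/do + 1/di → f = 25.2 cm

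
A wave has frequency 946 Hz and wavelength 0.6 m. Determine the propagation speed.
v = fλ = 567.6 m/s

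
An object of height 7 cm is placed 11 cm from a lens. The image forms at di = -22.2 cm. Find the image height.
hi = (-di/do) × ho = 14.13 cm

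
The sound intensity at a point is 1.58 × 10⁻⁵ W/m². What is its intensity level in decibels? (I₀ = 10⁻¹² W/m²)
β = 10·log₁₀(I/I₀) = 71.99 dB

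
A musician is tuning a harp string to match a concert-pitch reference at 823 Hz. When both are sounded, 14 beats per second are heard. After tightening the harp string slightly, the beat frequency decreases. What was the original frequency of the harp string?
809 Hz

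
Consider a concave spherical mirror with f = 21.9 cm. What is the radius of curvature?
R = 2|f| = 43.8 cm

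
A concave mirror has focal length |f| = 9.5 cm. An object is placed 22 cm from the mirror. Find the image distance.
f = +9.5 cm (concave); 1/di = 1/f − 1/do → di = 16.72 cm (real image, in front of mirror)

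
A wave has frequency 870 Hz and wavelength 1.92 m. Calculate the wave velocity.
v = fλ = 1670 m/s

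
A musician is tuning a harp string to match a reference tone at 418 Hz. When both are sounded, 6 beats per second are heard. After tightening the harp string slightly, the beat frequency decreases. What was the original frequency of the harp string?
412 Hz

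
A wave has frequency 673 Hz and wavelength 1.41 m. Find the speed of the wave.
v = fλ = 948.9 m/s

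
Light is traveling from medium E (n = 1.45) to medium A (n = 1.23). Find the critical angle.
θc = arcsin(n₂/n₁) = 58.02°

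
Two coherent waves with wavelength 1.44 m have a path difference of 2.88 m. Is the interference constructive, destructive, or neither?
constructive — path difference = 2λ, a whole number of wavelengths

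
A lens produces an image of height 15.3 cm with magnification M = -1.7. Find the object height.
ho = |hi|/|M| = 9 cm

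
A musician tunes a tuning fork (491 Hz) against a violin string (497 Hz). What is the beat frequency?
6 Hz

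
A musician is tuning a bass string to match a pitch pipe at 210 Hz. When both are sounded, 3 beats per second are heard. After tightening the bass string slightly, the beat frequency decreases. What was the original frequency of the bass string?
207 Hz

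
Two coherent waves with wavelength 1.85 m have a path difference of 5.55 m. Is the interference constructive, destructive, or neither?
constructive — path difference = 3λ, a whole number of wavelengths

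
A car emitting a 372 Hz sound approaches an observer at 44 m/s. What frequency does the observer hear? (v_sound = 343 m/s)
f_obs = f·v/(v − v_s) = 426.7 Hz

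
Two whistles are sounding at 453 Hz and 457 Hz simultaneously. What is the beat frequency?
4 Hz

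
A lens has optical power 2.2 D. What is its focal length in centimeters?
f = 1/P = 45.45 cm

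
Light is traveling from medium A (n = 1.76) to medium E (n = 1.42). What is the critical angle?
θc = arcsin(n₂/n₁) = 53.79°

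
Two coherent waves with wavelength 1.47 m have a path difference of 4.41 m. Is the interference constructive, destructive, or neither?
constructive — path difference = 3λ, a whole number of wavelengths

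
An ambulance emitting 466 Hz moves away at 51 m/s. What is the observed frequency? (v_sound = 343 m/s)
f_obs = f·v/(v + v_s) = 405.7 Hz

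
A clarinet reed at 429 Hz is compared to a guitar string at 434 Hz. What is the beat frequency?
5 Hz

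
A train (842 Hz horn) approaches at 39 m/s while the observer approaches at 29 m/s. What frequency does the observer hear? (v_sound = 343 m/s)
f_obs = f·(v + v_o)/(v − v_s) = 1030 Hz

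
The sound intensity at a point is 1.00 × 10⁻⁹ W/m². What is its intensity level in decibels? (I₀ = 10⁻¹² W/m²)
β = 10·log₁₀(I/I₀) = 30 dB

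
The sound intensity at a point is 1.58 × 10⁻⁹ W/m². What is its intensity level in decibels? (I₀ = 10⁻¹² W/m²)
β = 10·log₁₀(I/I₀) = 31.99 dB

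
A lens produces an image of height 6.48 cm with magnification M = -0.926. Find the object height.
ho = |hi|/|M| = 6.998 cm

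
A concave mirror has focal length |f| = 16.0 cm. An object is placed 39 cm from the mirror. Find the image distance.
f = +16.0 cm (concave); 1/di = 1/f − 1/do → di = 27.13 cm (real image, in front of mirror)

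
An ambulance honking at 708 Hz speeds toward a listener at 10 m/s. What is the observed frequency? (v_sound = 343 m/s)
f_obs = f·v/(v − v_s) = 729.3 Hz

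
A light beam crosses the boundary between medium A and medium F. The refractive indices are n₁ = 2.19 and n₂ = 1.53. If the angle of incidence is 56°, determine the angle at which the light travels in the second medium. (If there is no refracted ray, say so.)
sin θ₂ = (n₁/n₂)·sin θ₁ = 1.187 > 1, so there is no refracted ray — the light undergoes total internal reflection.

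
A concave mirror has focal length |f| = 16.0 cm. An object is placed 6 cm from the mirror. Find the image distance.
f = +16.0 cm (concave); 1/di = 1/f − 1/do → di = -9.6 cm (virtual image, behind mirror)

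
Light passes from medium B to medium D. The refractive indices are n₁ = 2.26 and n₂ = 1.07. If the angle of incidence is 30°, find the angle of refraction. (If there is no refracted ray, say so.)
sin θ₂ = (n₁/n₂)·sin θ₁ = 1.056 > 1, so there is no refracted ray — the light undergoes total internal reflection.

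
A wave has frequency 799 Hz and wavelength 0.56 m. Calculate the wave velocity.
v = fλ = 447.4 m/s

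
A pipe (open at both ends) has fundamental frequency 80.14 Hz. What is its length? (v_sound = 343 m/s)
L = v/(2f₁) = 2.14 m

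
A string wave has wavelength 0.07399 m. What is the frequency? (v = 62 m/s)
f = v/λ = 838 Hz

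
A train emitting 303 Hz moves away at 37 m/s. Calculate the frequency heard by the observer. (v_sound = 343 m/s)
f_obs = f·v/(v + v_s) = 273.5 Hz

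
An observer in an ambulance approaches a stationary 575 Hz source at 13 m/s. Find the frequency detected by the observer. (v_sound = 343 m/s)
f_obs = f·(v + v_o)/v = 596.8 Hz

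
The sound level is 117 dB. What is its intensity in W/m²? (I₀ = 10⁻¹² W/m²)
I = I₀·10^(β/10) = 5.01 × 10⁻¹ W/m²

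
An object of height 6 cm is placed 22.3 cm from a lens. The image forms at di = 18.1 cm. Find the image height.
hi = (-di/do) × ho = -4.87 cm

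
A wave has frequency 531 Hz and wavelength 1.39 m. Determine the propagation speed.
v = fλ = 738.1 m/s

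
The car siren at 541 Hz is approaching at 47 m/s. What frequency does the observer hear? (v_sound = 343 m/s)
f_obs = f·v/(v − v_s) = 626.9 Hz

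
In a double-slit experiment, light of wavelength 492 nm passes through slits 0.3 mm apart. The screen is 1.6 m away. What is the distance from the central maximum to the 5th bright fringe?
y = mλL/d = 13.12 mm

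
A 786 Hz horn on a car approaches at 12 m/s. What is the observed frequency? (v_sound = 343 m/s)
f_obs = f·v/(v − v_s) = 814.5 Hz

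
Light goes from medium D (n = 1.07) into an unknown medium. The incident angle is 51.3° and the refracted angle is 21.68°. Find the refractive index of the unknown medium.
n₂ = n₁·sin θ₁ / sin θ₂ = 2.26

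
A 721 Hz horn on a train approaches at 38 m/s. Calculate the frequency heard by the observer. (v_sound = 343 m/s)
f_obs = f·v/(v − v_s) = 810.8 Hz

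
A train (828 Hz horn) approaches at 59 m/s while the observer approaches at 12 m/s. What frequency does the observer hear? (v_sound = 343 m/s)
f_obs = f·(v + v_o)/(v − v_s) = 1035 Hz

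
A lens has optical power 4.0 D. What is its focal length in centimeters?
f = 1/P = 25 cm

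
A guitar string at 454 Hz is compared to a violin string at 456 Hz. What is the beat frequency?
2 Hz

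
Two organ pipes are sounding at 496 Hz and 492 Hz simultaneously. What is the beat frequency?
4 Hz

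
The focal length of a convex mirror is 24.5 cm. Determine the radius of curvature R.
R = 2|f| = 49 cm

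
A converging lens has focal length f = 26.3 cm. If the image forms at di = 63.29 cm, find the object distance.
1/do = 1/f − 1/di → do = 45 cm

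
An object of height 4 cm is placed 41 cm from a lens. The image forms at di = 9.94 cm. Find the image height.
hi = (-di/do) × ho = -0.9698 cm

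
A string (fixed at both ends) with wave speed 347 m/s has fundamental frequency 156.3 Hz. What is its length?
L = v/(2f₁) = 1.11 m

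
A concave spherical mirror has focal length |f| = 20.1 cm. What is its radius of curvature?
R = 2|f| = 40.2 cm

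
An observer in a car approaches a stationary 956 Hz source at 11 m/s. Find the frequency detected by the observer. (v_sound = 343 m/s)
f_obs = f·(v + v_o)/v = 986.7 Hz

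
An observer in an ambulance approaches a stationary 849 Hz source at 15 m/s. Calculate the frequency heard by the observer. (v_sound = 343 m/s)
f_obs = f·(v + v_o)/v = 886.1 Hz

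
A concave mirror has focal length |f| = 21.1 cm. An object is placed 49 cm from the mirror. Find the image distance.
f = +21.1 cm (concave); 1/di = 1/f − 1/do → di = 37.06 cm (real image, in front of mirror)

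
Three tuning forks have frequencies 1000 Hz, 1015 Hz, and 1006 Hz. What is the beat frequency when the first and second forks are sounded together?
15 Hz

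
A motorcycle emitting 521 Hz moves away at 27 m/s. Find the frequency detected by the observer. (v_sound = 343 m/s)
f_obs = f·v/(v + v_s) = 483 Hz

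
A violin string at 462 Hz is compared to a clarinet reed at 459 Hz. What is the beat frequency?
3 Hz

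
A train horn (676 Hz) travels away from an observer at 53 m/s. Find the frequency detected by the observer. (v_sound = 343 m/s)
f_obs = f·v/(v + v_s) = 585.5 Hz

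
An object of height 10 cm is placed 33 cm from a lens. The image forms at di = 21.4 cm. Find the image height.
hi = (-di/do) × ho = -6.485 cm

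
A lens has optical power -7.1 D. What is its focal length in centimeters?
f = 1/P = -14.08 cm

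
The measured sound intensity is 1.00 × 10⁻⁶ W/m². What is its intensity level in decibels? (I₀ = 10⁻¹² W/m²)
β = 10·log₁₀(I/I₀) = 60 dB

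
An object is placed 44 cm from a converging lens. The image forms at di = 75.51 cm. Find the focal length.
1/f = 1/do + 1/di → f = 27.8 cm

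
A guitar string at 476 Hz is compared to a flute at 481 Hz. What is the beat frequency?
5 Hz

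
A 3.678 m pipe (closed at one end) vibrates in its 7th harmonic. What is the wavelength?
λₙ = 4L/n = 2.102 m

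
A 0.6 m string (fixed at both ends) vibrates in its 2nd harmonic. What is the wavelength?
λₙ = 2L/n = 0.6 m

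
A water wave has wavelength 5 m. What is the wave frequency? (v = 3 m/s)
f = v/λ = 0.6 Hz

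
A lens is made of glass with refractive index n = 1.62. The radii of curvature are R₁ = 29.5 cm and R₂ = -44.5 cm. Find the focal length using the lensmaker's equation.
1/f = (n − 1)(1/R₁ − 1/R₂) → f = 28.61 cm (converging lens)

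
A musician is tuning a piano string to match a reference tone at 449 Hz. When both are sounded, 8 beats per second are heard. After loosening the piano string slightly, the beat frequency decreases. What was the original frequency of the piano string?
457 Hz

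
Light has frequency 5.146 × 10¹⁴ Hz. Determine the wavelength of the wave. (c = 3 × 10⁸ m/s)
λ = c/f = 583 nm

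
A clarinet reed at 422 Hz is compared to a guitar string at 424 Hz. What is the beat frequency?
2 Hz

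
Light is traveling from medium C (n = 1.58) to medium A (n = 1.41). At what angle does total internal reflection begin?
θc = arcsin(n₂/n₁) = 63.18°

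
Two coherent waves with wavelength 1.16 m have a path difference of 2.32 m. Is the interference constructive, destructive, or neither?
constructive — path difference = 2λ, a whole number of wavelengths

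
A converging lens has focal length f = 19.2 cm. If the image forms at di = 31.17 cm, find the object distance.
1/do = 1/f − 1/di → do = 50 cm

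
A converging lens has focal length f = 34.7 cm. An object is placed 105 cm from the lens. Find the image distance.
1/di = 1/f − 1/do → di = 51.83 cm (real image)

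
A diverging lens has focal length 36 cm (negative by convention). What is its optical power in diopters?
P = 1/f = -2.778 D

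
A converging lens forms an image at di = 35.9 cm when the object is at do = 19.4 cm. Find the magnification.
M = −di/do = -1.851 (inverted image)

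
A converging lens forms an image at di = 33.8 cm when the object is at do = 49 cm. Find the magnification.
M = −di/do = -0.6898 (inverted image)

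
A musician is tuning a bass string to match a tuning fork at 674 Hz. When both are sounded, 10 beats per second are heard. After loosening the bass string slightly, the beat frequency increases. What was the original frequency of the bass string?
664 Hz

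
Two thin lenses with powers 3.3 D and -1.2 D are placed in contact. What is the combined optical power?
P_total = P₁ + P₂ = 2.1 D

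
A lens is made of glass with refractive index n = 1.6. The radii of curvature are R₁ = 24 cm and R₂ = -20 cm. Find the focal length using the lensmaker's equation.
1/f = (n − 1)(1/R₁ − 1/R₂) → f = 18.18 cm (converging lens)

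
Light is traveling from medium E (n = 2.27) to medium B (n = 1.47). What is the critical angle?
θc = arcsin(n₂/n₁) = 40.36°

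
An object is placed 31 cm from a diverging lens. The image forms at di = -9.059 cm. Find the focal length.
1/f = 1/do + 1/di → f = -12.8 cm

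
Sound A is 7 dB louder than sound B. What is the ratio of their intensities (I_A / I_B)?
I_A/I_B = 10^(Δβ/10) = 5.012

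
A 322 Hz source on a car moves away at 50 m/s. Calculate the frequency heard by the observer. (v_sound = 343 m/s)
f_obs = f·v/(v + v_s) = 281 Hz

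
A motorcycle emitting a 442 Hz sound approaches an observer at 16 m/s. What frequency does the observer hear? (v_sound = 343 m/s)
f_obs = f·v/(v − v_s) = 463.6 Hz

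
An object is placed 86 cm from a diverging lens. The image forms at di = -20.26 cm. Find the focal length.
1/f = 1/do + 1/di → f = -26.5 cm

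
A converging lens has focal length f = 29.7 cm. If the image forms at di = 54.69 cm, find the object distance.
1/do = 1/f − 1/di → do = 65 cm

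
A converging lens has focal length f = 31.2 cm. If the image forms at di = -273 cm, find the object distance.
1/do = 1/f − 1/di → do = 28 cm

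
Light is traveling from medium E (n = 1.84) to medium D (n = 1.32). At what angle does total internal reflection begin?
θc = arcsin(n₂/n₁) = 45.84°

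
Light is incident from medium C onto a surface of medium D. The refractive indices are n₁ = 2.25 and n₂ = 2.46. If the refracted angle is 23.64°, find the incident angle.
sin θ₁ = (n₂/n₁)·sin θ₂ → θ₁ = 26°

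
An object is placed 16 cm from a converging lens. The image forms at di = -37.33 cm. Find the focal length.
1/f = 1/do + 1/di → f = 28 cm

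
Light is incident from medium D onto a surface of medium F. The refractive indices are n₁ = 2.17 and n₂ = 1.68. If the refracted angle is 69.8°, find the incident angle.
sin θ₁ = (n₂/n₁)·sin θ₂ → θ₁ = 46.6°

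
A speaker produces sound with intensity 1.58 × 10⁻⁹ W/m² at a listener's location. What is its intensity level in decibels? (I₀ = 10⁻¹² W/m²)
β = 10·log₁₀(I/I₀) = 31.99 dB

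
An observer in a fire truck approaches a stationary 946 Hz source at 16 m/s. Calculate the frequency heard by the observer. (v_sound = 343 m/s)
f_obs = f·(v + v_o)/v = 990.1 Hz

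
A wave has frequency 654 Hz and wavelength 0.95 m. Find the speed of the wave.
v = fλ = 621.3 m/s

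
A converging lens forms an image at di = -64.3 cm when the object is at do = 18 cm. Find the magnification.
M = −di/do = 3.572 (upright image)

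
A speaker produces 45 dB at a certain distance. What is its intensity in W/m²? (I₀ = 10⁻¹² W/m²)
I = I₀·10^(β/10) = 3.16 × 10⁻⁸ W/m²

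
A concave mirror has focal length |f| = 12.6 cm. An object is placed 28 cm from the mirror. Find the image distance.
f = +12.6 cm (concave); 1/di = 1/f − 1/do → di = 22.91 cm (real image, in front of mirror)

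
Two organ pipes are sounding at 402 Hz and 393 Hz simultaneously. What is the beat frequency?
9 Hz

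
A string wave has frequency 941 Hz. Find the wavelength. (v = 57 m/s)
λ = v/f = 0.06057 m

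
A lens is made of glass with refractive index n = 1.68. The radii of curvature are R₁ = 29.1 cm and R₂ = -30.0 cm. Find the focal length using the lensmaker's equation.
1/f = (n − 1)(1/R₁ − 1/R₂) → f = 21.72 cm (converging lens)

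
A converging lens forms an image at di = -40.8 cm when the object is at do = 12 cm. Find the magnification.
M = −di/do = 3.4 (upright image)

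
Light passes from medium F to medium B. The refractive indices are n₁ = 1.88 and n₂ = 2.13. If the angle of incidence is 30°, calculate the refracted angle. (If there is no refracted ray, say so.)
sin θ₂ = (n₁/n₂)·sin θ₁ = 0.4413 → θ₂ = 26.19°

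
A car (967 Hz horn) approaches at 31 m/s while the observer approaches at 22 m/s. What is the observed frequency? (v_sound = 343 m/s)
f_obs = f·(v + v_o)/(v − v_s) = 1131 Hz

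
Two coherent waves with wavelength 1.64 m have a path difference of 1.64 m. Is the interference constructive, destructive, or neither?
constructive — path difference = 1λ, a whole number of wavelengths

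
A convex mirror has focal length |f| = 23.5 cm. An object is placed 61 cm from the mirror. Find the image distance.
f = −23.5 cm (convex); 1/di = 1/f − 1/do → di = -16.96 cm (virtual image, behind mirror)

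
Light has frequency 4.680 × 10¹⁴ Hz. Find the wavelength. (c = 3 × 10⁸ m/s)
λ = c/f = 641 nm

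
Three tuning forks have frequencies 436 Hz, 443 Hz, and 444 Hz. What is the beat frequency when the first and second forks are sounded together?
7 Hz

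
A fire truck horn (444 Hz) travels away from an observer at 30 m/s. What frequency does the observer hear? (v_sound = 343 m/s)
f_obs = f·v/(v + v_s) = 408.3 Hz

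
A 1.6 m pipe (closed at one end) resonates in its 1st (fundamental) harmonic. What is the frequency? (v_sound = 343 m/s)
fₙ = nv/(4L) = 53.59 Hz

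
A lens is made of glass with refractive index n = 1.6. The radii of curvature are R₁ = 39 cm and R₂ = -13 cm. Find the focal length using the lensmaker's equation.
1/f = (n − 1)(1/R₁ − 1/R₂) → f = 16.25 cm (converging lens)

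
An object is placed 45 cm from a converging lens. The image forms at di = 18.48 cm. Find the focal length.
1/f = 1/do + 1/di → f = 13.1 cm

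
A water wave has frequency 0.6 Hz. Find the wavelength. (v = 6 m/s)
λ = v/f = 10 m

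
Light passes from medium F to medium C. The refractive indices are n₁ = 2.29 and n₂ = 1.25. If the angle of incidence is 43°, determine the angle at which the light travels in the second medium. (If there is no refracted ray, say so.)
sin θ₂ = (n₁/n₂)·sin θ₁ = 1.249 > 1, so there is no refracted ray — the light undergoes total internal reflection.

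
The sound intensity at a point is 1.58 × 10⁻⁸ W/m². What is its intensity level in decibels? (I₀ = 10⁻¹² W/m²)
β = 10·log₁₀(I/I₀) = 41.99 dB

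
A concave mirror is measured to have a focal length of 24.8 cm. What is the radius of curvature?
R = 2|f| = 49.6 cm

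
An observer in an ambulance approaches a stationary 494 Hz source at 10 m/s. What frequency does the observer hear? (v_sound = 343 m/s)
f_obs = f·(v + v_o)/v = 508.4 Hz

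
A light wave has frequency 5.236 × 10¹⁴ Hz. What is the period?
T = 1/f = 1.910 × 10⁻¹⁵ s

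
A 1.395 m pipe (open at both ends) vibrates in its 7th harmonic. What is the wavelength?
λₙ = 2L/n = 0.3986 m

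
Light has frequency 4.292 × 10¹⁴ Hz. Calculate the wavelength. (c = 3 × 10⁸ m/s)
λ = c/f = 699 nm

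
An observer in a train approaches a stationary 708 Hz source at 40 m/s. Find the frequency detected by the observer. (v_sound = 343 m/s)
f_obs = f·(v + v_o)/v = 790.6 Hz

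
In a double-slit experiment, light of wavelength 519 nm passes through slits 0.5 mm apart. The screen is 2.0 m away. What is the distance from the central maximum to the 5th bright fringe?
y = mλL/d = 10.38 mm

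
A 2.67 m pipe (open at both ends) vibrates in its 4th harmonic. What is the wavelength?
λₙ = 2L/n = 1.335 m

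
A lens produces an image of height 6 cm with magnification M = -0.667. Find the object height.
ho = |hi|/|M| = 8.996 cm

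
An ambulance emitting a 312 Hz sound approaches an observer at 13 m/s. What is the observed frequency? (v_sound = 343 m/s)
f_obs = f·v/(v − v_s) = 324.3 Hz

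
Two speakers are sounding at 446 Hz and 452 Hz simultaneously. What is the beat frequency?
6 Hz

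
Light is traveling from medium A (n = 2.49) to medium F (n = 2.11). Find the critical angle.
θc = arcsin(n₂/n₁) = 57.93°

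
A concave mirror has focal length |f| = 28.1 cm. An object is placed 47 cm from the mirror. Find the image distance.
f = +28.1 cm (concave); 1/di = 1/f − 1/do → di = 69.88 cm (real image, in front of mirror)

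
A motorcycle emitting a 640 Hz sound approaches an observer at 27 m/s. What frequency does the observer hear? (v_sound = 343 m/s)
f_obs = f·v/(v − v_s) = 694.7 Hz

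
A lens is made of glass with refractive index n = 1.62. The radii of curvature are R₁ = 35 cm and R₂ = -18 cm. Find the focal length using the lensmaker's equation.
1/f = (n − 1)(1/R₁ − 1/R₂) → f = 19.17 cm (converging lens)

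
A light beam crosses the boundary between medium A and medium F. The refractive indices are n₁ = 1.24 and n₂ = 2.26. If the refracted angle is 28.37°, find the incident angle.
sin θ₁ = (n₂/n₁)·sin θ₂ → θ₁ = 60°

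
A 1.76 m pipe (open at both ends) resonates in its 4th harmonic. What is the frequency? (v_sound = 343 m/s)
fₙ = nv/(2L) = 389.8 Hz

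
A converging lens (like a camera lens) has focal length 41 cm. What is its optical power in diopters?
P = 1/f = 2.439 D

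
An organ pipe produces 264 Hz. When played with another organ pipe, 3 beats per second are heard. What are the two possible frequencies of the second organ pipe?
f₂ = 264 ± 3 Hz → 267 Hz or 261 Hz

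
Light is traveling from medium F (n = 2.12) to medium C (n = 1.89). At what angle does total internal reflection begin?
θc = arcsin(n₂/n₁) = 63.06°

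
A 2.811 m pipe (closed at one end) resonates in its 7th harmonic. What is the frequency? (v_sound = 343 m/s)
fₙ = nv/(4L) = 213.5 Hz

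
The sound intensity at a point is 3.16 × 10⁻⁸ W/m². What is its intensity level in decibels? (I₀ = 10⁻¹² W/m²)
β = 10·log₁₀(I/I₀) = 45 dB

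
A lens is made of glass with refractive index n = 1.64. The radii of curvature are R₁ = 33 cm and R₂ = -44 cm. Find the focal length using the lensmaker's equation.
1/f = (n − 1)(1/R₁ − 1/R₂) → f = 29.46 cm (converging lens)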